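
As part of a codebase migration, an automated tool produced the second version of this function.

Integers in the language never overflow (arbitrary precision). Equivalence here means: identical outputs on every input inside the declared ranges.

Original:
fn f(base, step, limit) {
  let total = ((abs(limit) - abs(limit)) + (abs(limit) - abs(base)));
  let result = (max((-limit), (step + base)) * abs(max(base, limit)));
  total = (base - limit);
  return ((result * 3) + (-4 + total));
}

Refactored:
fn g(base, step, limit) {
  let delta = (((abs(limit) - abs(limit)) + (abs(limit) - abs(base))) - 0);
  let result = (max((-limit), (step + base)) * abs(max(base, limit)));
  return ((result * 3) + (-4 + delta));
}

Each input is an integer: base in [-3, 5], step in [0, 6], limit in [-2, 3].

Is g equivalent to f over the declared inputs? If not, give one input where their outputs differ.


The rewrite breaks on base=-3, step=0, limit=1, where the results are -11 and -9.
f: total becomes -2; next result becomes -1; next total becomes -4; next final value -11
g: delta becomes -2; next result becomes -1; next final value -9
verdict: not equivalent; witness: base=-3, step=0, limit=1


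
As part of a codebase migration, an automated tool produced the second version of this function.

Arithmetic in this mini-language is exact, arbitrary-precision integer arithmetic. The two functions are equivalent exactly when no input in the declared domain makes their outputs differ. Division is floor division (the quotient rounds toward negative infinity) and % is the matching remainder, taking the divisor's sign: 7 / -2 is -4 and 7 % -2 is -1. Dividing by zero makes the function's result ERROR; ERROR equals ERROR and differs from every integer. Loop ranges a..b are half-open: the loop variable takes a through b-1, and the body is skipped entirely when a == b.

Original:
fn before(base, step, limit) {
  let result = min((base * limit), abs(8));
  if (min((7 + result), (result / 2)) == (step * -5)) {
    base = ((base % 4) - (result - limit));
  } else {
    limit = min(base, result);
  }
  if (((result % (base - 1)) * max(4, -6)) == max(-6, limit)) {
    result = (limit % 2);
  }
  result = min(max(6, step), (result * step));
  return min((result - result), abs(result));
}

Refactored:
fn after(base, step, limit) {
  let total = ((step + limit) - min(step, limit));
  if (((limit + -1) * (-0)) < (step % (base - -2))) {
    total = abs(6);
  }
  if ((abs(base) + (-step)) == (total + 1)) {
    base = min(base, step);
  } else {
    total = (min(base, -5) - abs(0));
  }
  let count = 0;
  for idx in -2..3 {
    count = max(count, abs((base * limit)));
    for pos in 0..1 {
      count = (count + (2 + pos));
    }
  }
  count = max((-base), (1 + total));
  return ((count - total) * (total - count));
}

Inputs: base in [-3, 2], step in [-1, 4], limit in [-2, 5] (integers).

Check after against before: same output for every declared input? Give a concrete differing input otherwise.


Consider the input base=-3, step=-1, limit=-2.
before: result := 6 | (min((7 + result), (result / 2)) == (step * -5)): false | limit := -3 | (((result % (base - 1)) * max(4, -6)) == max(-6, limit)): false | result := -6 | result 0
after: total := -1 | (((limit + -1) * (-0)) < (step % (base - -2))): false | ((abs(base) + (-step)) == (total + 1)): false | total := -5 | count := 0 | iter idx=-2: | count := 6 | iter pos=0: | count := 8 | iter idx=-1: | count := 8 | iter pos=0: | count := 10 | iter idx=0: | count := 10 | iter pos=0: | count := 12 | iter idx=1: | count := 12 | iter pos=0: | count := 14 | iter idx=2: | count := 14 | iter pos=0: | count := 16 | count := 3 | result -64
0 and -64 differ, so these are not the same function on this domain.
verdict: not equivalent; witness: base=-3, step=-1, limit=-2


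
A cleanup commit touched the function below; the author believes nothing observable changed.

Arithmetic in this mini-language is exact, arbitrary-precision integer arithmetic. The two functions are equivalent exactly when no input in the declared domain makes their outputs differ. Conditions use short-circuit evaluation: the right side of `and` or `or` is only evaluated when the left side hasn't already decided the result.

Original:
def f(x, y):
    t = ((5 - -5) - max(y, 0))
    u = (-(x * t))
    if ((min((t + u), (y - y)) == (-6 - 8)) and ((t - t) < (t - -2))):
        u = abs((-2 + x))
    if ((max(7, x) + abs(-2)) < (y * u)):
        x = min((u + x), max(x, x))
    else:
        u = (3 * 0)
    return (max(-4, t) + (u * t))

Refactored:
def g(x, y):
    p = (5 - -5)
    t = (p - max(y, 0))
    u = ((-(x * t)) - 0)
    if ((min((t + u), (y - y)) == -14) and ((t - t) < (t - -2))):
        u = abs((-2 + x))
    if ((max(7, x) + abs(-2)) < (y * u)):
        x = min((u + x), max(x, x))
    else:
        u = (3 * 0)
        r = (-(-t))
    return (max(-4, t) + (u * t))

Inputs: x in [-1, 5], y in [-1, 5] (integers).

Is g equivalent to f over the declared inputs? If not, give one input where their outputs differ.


Changes here: local variable names differ; statement counts differ; constant usage differs; the full 49-point sweep finds no disagreement.
verdict: equivalent


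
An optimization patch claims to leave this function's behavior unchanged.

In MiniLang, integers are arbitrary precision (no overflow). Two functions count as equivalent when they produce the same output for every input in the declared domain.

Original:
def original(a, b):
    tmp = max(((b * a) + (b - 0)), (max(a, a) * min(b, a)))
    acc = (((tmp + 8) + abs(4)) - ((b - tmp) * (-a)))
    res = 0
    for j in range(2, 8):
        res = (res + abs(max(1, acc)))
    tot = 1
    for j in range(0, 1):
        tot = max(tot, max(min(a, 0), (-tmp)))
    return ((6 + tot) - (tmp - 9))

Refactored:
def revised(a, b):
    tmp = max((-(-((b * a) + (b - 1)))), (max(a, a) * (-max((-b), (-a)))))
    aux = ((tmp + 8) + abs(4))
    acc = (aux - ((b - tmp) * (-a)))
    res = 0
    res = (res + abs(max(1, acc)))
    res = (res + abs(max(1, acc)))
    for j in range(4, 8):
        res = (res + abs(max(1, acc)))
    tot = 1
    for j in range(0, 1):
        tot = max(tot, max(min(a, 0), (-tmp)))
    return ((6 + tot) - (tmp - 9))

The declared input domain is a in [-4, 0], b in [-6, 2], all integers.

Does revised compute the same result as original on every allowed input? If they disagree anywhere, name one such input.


These are not equivalent — on a=0, b=1 the outputs split (15 vs 16).
original: tmp := 1 | acc := 13 | res := 0 | iter j=2: | res := 13 | iter j=3: | res := 26 | iter j=4: | res := 39 | iter j=5: | res := 52 | iter j=6: | res := 65 | iter j=7: | res := 78 | tot := 1 | iter j=0: | tot := 1 | result 15
revised: tmp := 0 | aux := 12 | acc := 12 | res := 0 | res := 12 | res := 24 | iter j=4: | res := 36 | iter j=5: | res := 48 | iter j=6: | res := 60 | iter j=7: | res := 72 | tot := 1 | iter j=0: | tot := 1 | result 16
verdict: not equivalent; witness: a=0, b=1


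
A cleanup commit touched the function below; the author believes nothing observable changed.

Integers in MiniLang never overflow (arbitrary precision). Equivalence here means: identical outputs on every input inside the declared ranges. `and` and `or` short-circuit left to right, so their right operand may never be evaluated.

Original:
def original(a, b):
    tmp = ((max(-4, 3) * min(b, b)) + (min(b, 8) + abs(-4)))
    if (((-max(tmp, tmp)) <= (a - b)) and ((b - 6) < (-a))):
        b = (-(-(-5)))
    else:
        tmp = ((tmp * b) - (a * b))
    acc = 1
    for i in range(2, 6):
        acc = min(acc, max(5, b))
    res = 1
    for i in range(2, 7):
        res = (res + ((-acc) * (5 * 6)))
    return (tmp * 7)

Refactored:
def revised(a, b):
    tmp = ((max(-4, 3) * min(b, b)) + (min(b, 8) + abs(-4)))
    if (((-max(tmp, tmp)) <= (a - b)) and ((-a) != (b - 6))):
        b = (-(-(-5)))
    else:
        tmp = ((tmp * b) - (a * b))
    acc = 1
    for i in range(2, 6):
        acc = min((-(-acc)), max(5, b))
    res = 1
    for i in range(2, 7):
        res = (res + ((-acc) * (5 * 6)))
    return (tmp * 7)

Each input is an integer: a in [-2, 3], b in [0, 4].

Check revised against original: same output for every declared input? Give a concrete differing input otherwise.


Take a=3, b=4.
original: tmp=20, then (((-max(tmp, tmp)) <= (a - b)) and ((b - 6) < (-a))) is false, then tmp=68, then acc=1, then (i=2), then acc=1, then (i=3), then acc=1, then (i=4), then acc=1, then (i=5), then acc=1, then res=1, then (i=2), then res=-29, then (i=3), then res=-59, then (i=4), then res=-89, then (i=5), then res=-119, then (i=6), then res=-149, then returns 476
revised: tmp=20, then (((-max(tmp, tmp)) <= (a - b)) and ((-a) != (b - 6))) is true, then b=-5, then acc=1, then (i=2), then acc=1, then (i=3), then acc=1, then (i=4), then acc=1, then (i=5), then acc=1, then res=1, then (i=2), then res=-29, then (i=3), then res=-59, then (i=4), then res=-89, then (i=5), then res=-119, then (i=6), then res=-149, then returns 140
476 against 140: the behavior changed.
verdict: not equivalent; witness: a=3, b=4


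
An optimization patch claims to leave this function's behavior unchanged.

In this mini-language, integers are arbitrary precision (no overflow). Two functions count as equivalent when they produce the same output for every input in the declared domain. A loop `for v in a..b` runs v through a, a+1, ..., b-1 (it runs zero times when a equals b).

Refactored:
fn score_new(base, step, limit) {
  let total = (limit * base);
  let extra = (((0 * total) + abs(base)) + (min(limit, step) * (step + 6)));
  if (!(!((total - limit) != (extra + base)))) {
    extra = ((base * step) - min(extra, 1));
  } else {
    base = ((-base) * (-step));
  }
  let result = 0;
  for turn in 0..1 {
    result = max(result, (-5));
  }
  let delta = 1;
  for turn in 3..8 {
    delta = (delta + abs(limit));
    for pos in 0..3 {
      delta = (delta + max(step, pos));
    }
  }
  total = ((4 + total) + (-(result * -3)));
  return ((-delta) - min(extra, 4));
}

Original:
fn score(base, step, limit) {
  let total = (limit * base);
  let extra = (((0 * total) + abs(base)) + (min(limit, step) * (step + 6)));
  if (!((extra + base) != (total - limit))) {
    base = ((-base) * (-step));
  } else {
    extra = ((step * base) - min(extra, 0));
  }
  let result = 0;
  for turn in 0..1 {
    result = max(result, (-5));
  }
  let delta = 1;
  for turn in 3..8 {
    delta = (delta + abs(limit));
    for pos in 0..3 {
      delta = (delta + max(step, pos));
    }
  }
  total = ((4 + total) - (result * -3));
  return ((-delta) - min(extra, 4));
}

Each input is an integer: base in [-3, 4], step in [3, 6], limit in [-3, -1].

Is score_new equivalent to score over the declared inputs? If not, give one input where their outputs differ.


Equivalent. The edit looks behavioral (`0` became `1`), but over these ranges it never changes the outcome.
Sweeping the whole domain (96 inputs) finds no disagreement.
Spot check at base=2, step=3, limit=-1 — score: total = -2; extra = -7; (!((extra + base) != (total - limit))) -> false; extra = 13; result = 0; [turn=0]; result = 0; delta = 1; [turn=3]; delta = 2; [pos=0]; delta = 5; [pos=1]; delta = 8; [pos=2]; delta = 11; [turn=4]; delta = 12; [pos=0]; delta = 15; [pos=1]; delta = 18; [pos=2]; delta = 21; [turn=5]; delta = 22; [pos=0]; delta = 25; [pos=1]; delta = 28; [pos=2]; delta = 31; [turn=6]; delta = 32; [pos=0]; delta = 35; [pos=1]; delta = 38; [pos=2]; delta = 41; [turn=7]; delta = 42; [pos=0]; delta = 45; [pos=1]; delta = 48; [pos=2]; delta = 51; total = 2; return -55. score_new: total = -2; extra = -7; (!(!((total - limit) != (extra + base)))) -> true; extra = 13; result = 0; [turn=0]; result = 0; delta = 1; [turn=3]; delta = 2; [pos=0]; delta = 5; [pos=1]; delta = 8; [pos=2]; delta = 11; [turn=4]; delta = 12; [pos=0]; delta = 15; [pos=1]; delta = 18; [pos=2]; delta = 21; [turn=5]; delta = 22; [pos=0]; delta = 25; [pos=1]; delta = 28; [pos=2]; delta = 31; [turn=6]; delta = 32; [pos=0]; delta = 35; [pos=1]; delta = 38; [pos=2]; delta = 41; [turn=7]; delta = 42; [pos=0]; delta = 45; [pos=1]; delta = 48; [pos=2]; delta = 51; total = 2; return -55. Both give -55.
verdict: equivalent


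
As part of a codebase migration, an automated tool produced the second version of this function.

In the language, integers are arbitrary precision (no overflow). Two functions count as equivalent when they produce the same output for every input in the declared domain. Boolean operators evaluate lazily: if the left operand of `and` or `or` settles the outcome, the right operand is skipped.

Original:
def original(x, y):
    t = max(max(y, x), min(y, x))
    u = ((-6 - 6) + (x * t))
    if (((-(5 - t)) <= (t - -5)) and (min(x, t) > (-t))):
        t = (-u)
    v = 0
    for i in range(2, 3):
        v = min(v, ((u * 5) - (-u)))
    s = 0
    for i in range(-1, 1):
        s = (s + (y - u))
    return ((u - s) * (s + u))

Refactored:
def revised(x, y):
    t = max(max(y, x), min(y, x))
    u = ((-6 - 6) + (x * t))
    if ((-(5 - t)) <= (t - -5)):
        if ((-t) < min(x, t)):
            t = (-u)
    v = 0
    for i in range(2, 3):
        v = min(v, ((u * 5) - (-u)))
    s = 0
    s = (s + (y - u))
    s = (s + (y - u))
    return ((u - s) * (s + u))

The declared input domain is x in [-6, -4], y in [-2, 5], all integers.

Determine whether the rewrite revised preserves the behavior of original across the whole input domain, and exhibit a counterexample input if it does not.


Equivalent — the differences include comparison usage differs; also boolean connective usage differs; also branching structure differs; also arithmetic usage differs; also statement counts differ; also loop structure differs, yet no declared input distinguishes the two.
As a probe, take x=-4, y=2: original runs t = 2; u = -20; (((-(5 - t)) <= (t - -5)) and (min(x, t) > (-t))) -> false; v = 0; [i=2]; v = -120; s = 0; [i=-1]; s = 22; [i=0]; s = 44; return -1536; revised runs t = 2; u = -20; ((-(5 - t)) <= (t - -5)) -> true; ((-t) < min(x, t)) -> false; v = 0; [i=2]; v = -120; s = 0; s = 22; s = 44; return -1536; both end at -1536.
An exhaustive pass over the 24 declared inputs shows identical outputs.
verdict: equivalent


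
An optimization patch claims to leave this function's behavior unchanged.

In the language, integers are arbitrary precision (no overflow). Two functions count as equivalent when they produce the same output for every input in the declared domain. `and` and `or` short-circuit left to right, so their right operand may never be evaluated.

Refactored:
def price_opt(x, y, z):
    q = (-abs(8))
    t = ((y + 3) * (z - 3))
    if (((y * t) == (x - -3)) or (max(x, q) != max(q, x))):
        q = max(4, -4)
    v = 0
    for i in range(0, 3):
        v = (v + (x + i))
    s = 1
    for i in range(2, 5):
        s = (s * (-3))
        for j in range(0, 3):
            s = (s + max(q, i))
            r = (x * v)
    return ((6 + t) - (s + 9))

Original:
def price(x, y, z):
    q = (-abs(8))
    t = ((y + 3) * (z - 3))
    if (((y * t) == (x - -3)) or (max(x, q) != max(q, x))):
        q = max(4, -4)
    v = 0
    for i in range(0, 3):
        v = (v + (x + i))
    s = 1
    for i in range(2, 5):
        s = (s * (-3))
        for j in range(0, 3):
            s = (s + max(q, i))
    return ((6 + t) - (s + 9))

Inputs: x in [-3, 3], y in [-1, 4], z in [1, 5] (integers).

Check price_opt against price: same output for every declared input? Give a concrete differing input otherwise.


Comparing the listings, the differences include: local variable names differ, and statement counts differ, and arithmetic usage differs.
Tracing x=-1, y=0, z=5: price: q = -8; t = 6; (((y * t) == (x - -3)) or (max(x, q) != max(q, x))) -> false; v = 0; [i=0]; v = -1; [i=1]; v = -1; [i=2]; v = 0; s = 1; [i=2]; s = -3; [j=0]; s = -1; [j=1]; s = 1; [j=2]; s = 3; [i=3]; s = -9; [j=0]; s = -6; [j=1]; s = -3; [j=2]; s = 0; [i=4]; s = 0; [j=0]; s = 4; [j=1]; s = 8; [j=2]; s = 12; return -9 | price_opt: q = -8; t = 6; (((y * t) == (x - -3)) or (max(x, q) != max(q, x))) -> false; v = 0; [i=0]; v = -1; [i=1]; v = -1; [i=2]; v = 0; s = 1; [i=2]; s = -3; [j=0]; s = -1; r = 0; [j=1]; s = 1; r = 0; [j=2]; s = 3; r = 0; [i=3]; s = -9; [j=0]; s = -6; r = 0; [j=1]; s = -3; r = 0; [j=2]; s = 0; r = 0; [i=4]; s = 0; [j=0]; s = 4; r = 0; [j=1]; s = 8; r = 0; [j=2]; s = 12; r = 0; return -9 — matching result -9.
Across all 210 domain points the two functions coincide.
verdict: equivalent


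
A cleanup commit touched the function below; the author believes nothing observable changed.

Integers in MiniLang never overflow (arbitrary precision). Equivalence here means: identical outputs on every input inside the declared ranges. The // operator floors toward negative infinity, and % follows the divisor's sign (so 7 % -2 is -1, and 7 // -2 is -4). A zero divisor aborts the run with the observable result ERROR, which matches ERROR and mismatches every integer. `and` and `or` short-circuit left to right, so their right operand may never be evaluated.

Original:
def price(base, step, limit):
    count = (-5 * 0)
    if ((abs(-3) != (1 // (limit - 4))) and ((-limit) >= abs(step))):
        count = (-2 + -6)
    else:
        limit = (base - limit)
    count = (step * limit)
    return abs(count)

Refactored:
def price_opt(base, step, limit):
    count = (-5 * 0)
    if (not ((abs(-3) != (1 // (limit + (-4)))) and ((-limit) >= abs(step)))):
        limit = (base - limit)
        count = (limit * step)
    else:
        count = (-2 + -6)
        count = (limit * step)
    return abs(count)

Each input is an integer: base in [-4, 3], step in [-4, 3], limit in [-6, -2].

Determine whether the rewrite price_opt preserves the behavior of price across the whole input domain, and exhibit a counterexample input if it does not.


Equivalent — the differences include statement counts differ, plus boolean connective usage differs, plus arithmetic usage differs, yet no declared input distinguishes the two.
One worked example (base=1, step=-3, limit=-2) — price: count becomes 0; next ((abs(-3) != (1 // (limit - 4))) and ((-limit) >= abs(step))) evaluates to false; next limit becomes 3; next count becomes -9; next final value 9; price_opt: count becomes 0; next (not ((abs(-3) != (1 // (limit + (-4)))) and ((-limit) >= abs(step)))) evaluates to true; next limit becomes 3; next count becomes -9; next final value 9; agreement on 9.
Sweeping the whole domain (320 inputs) finds no disagreement.
verdict: equivalent


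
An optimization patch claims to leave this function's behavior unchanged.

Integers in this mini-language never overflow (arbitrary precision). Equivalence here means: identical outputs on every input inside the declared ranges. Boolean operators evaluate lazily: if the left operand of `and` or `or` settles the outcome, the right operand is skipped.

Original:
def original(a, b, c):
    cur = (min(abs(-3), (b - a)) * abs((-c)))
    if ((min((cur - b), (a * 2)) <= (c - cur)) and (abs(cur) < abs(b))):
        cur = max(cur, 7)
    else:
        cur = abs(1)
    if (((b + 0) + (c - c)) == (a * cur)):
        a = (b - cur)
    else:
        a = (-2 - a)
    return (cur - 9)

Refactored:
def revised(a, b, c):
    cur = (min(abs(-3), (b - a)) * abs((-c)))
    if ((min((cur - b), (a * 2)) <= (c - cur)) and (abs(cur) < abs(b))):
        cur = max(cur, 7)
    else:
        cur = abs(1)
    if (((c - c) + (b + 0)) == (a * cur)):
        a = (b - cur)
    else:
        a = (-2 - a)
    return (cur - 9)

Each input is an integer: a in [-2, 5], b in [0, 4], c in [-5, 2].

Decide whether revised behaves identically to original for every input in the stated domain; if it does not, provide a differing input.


Comparing the listings, the differences include: same computation, different form.
One worked example (a=0, b=0, c=-1) — original: cur=0, then ((min((cur - b), (a * 2)) <= (c - cur)) and (abs(cur) < abs(b))) is false, then cur=1, then (((b + 0) + (c - c)) == (a * cur)) is true, then a=-1, then returns -8; revised: cur=0, then ((min((cur - b), (a * 2)) <= (c - cur)) and (abs(cur) < abs(b))) is false, then cur=1, then (((c - c) + (b + 0)) == (a * cur)) is true, then a=-1, then returns -8; agreement on -8.
Checked all 320 inputs in the declared domain: the outputs agree on every one.
verdict: equivalent


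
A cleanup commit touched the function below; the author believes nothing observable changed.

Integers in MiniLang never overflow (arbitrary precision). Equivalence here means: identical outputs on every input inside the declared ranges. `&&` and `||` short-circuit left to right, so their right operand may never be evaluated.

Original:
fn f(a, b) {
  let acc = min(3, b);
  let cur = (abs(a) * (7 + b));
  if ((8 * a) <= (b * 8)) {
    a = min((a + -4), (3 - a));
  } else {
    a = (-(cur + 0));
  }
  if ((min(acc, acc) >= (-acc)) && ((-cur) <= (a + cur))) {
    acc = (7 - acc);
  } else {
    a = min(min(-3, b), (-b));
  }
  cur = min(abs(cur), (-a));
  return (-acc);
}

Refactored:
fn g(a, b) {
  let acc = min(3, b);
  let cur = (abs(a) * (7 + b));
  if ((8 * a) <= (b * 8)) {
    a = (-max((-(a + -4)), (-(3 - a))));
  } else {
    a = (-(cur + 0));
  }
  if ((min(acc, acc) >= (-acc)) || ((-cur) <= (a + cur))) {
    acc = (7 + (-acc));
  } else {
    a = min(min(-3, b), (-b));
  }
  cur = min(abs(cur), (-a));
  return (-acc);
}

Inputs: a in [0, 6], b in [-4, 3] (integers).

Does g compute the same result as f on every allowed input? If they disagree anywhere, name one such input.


These are not equivalent — on a=0, b=-4 the outputs split (4 vs -11).
f: acc = -4; cur = 0; ((8 * a) <= (b * 8)) -> false; a = 0; ((min(acc, acc) >= (-acc)) && ((-cur) <= (a + cur))) -> false; a = -4; cur = 0; return 4
g: acc = -4; cur = 0; ((8 * a) <= (b * 8)) -> false; a = 0; ((min(acc, acc) >= (-acc)) || ((-cur) <= (a + cur))) -> true; acc = 11; cur = 0; return -11
verdict: not equivalent; witness: a=0, b=-4


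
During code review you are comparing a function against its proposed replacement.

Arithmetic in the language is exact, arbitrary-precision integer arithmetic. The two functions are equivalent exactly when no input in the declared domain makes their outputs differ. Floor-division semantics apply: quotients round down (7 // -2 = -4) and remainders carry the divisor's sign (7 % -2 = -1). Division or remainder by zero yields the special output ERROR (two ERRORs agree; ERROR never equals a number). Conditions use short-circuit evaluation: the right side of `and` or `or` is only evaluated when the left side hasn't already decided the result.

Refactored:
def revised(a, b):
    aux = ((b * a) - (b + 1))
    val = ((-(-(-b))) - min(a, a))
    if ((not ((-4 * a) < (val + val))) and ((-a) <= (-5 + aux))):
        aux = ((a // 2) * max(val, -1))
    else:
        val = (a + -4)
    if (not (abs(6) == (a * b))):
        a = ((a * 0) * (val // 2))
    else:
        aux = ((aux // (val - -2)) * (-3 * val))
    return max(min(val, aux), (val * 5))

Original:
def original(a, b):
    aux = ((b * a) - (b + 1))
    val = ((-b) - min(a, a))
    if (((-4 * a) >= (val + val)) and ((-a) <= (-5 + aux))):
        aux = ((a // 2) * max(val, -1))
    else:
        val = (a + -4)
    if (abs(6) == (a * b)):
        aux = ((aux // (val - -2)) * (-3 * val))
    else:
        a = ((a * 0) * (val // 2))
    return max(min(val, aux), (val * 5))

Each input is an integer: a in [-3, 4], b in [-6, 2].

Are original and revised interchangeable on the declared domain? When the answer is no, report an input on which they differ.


The two are interchangeable: boolean connective usage differs, and comparison usage differs, and every declared input agrees.
One worked example (a=-2, b=-3) — original: aux=8, then val=5, then (((-4 * a) >= (val + val)) and ((-a) <= (-5 + aux))) is false, then val=-6, then (abs(6) == (a * b)) is true, then aux=-36, then returns -30; revised: aux=8, then val=5, then ((not ((-4 * a) < (val + val))) and ((-a) <= (-5 + aux))) is false, then val=-6, then (not (abs(6) == (a * b))) is false, then aux=-36, then returns -30; agreement on -30.
Every one of the 72 inputs gives matching results.
verdict: equivalent


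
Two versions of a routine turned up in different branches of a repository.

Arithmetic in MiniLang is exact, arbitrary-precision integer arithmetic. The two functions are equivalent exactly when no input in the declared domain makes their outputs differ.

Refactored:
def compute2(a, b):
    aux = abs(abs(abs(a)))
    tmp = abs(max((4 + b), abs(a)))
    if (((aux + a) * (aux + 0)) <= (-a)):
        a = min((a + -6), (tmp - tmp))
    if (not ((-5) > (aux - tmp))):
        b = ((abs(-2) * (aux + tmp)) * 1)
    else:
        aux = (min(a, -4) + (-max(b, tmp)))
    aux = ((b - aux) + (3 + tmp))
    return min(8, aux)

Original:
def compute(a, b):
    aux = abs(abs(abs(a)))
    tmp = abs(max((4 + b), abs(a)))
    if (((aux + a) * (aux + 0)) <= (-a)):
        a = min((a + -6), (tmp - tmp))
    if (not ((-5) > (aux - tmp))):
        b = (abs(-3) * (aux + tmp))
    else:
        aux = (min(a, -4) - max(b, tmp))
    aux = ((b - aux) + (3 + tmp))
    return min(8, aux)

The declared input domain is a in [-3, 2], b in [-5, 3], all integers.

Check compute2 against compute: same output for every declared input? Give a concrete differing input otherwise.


a=-1, b=-5 yields 8 from compute but 7 from compute2.
verdict: not equivalent; witness: a=-1, b=-5


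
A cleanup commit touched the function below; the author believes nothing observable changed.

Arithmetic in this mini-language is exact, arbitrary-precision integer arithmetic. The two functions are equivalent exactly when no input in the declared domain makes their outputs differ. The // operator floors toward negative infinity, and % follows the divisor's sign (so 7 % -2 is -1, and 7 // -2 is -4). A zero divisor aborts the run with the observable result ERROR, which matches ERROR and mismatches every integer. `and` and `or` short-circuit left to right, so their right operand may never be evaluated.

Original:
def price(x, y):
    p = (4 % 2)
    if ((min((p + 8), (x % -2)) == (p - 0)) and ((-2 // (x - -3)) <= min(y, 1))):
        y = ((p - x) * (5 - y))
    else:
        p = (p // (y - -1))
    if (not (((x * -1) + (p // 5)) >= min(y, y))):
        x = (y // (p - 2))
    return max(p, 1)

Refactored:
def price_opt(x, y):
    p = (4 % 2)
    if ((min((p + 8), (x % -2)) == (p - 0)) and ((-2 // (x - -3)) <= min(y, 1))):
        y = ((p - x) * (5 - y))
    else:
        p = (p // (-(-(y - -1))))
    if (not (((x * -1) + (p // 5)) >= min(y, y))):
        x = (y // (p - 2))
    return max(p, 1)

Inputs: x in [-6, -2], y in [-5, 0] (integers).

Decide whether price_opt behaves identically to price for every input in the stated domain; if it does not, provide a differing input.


Side by side, the visible changes include: same computation, different form.
As a probe, take x=-4, y=-2: price runs p becomes 0; next ((min((p + 8), (x % -2)) == (p - 0)) and ((-2 // (x - -3)) <= min(y, 1))) evaluates to false; next p becomes 0; next (not (((x * -1) + (p // 5)) >= min(y, y))) evaluates to false; next final value 1; price_opt runs p becomes 0; next ((min((p + 8), (x % -2)) == (p - 0)) and ((-2 // (x - -3)) <= min(y, 1))) evaluates to false; next p becomes 0; next (not (((x * -1) + (p // 5)) >= min(y, y))) evaluates to false; next final value 1; both end at 1.
An exhaustive pass over the 30 declared inputs shows identical outputs.
verdict: equivalent


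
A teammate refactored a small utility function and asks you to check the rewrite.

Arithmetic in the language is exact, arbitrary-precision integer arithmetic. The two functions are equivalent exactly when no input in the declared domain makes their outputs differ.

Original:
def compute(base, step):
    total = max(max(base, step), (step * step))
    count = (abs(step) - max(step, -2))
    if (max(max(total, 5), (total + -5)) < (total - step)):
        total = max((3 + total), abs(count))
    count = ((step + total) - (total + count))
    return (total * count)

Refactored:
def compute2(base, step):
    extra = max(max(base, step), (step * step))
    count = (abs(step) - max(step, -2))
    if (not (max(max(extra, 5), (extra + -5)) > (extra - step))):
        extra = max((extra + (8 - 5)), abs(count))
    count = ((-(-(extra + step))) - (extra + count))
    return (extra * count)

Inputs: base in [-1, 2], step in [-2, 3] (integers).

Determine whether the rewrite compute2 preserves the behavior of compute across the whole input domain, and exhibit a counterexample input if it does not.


Equivalent. One difference looks behavioral, but it never changes the outcome for any declared input.
Checked all 24 inputs in the declared domain: the outputs agree on every one.
Spot check at base=-1, step=-2 — compute: total = 4; count = 4; (max(max(total, 5), (total + -5)) < (total - step)) -> true; total = 7; count = -6; return -42. compute2: extra = 4; count = 4; (not (max(max(extra, 5), (extra + -5)) > (extra - step))) -> true; extra = 7; count = -6; return -42. Both give -42.
verdict: equivalent


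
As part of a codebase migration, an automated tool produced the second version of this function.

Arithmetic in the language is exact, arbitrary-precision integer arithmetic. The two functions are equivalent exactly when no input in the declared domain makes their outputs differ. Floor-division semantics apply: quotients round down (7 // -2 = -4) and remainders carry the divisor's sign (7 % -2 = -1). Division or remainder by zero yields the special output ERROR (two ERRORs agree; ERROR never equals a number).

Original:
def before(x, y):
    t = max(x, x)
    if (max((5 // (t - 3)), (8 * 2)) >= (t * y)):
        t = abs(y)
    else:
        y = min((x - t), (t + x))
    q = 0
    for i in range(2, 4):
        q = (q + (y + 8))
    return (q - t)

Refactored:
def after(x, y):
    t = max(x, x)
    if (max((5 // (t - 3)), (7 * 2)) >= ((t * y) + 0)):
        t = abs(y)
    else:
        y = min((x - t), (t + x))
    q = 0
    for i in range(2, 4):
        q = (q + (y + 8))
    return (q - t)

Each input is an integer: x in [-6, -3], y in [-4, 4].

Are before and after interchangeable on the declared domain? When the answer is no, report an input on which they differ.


Run the pair on x=-5, y=-3.
before: t := -5 | (max((5 // (t - 3)), (8 * 2)) >= (t * y)): true | t := 3 | q := 0 | iter i=2: | q := 5 | iter i=3: | q := 10 | result 7
after: t := -5 | (max((5 // (t - 3)), (7 * 2)) >= ((t * y) + 0)): false | y := -10 | q := 0 | iter i=2: | q := -2 | iter i=3: | q := -4 | result 1
7 against 1: the behavior changed.
verdict: not equivalent; witness: x=-5, y=-3


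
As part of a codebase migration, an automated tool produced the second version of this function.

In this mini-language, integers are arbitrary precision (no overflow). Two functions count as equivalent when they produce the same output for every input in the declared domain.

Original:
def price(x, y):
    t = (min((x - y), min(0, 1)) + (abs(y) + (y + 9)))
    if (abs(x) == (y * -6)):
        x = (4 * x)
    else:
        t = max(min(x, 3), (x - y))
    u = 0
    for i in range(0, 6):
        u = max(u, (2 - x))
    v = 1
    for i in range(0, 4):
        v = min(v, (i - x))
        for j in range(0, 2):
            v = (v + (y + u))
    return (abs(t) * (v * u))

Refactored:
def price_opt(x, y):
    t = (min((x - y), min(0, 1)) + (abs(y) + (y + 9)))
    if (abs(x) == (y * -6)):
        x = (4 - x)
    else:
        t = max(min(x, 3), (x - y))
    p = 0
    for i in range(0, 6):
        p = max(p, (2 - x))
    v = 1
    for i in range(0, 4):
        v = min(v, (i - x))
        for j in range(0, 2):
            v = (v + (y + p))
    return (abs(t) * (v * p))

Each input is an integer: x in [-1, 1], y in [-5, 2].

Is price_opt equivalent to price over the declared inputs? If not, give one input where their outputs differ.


On input x=0, y=0, price returns 126 while price_opt returns 0.
verdict: not equivalent; witness: x=0, y=0


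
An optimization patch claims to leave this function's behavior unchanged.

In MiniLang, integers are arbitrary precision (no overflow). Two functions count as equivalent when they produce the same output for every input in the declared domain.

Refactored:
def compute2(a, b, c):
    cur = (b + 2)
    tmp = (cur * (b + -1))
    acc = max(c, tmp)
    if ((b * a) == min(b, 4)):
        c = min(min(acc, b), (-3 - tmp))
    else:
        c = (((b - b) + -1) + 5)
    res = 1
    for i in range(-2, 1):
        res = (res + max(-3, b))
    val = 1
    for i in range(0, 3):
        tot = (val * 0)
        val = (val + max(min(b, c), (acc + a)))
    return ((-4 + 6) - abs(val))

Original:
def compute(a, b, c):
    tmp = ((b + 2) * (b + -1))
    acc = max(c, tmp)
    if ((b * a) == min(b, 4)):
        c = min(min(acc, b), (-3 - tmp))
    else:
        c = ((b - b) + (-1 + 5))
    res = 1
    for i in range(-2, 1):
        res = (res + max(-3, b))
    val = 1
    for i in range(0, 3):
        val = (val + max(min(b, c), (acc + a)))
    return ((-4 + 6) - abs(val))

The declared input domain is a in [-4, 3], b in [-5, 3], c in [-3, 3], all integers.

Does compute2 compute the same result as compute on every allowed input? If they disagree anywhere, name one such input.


Although constant usage differs, local variable names differ, arithmetic usage differs, statement counts differ, 504/504 inputs agree.
verdict: equivalent


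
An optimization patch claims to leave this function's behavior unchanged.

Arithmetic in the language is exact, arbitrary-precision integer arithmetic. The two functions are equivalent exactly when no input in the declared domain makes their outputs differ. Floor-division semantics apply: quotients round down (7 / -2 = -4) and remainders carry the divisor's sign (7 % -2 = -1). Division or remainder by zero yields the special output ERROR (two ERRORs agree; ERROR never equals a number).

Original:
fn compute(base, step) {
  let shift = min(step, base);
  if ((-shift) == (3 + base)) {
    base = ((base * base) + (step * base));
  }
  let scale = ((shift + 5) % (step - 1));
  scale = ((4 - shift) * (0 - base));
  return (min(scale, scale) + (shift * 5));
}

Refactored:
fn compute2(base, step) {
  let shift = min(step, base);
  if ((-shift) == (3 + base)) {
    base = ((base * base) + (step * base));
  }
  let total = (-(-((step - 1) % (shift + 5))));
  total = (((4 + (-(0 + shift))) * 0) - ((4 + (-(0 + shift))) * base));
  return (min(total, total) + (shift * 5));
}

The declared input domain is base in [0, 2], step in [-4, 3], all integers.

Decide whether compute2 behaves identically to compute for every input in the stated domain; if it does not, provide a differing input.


There is a counterexample at base=0, step=1: ERROR on one side, 0 on the other.
compute: shift = 0; ((-shift) == (3 + base)) -> false; division by zero -> ERROR
compute2: shift = 0; ((-shift) == (3 + base)) -> false; total = 0; total = 0; return 0
verdict: not equivalent; witness: base=0, step=1


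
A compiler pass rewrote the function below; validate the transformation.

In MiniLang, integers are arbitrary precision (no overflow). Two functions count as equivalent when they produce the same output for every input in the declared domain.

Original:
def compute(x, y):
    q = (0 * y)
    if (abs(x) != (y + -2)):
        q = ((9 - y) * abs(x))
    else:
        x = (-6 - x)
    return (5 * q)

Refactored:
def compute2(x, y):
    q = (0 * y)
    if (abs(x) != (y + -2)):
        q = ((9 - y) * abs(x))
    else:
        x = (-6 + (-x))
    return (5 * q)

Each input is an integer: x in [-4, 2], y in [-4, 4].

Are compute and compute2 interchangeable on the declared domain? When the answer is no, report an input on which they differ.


Differences: arithmetic usage differs — yet all 63 inputs agree.
verdict: equivalent


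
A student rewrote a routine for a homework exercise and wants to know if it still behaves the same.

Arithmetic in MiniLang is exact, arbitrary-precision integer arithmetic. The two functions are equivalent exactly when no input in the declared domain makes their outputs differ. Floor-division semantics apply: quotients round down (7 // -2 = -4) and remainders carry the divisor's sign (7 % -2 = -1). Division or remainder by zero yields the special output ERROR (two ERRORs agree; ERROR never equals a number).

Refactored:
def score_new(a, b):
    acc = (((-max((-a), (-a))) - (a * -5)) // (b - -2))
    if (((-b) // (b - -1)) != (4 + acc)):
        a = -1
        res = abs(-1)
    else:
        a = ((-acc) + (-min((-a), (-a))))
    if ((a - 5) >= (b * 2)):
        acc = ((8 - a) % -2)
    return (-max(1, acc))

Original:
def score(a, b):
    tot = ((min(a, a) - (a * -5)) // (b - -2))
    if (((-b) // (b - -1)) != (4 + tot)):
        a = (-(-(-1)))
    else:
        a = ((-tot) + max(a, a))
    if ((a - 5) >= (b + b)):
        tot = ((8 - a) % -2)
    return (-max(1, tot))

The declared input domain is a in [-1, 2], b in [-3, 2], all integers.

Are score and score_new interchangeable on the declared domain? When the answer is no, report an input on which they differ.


Behavior is preserved: although min/max/abs usage differs, plus local variable names differ, plus constant usage differs, plus arithmetic usage differs, plus statement counts differ, the outputs never diverge.
Tracing a=-1, b=2: score: tot = -2; (((-b) // (b - -1)) != (4 + tot)) -> true; a = -1; ((a - 5) >= (b + b)) -> false; return -1 | score_new: acc = -2; (((-b) // (b - -1)) != (4 + acc)) -> true; a = -1; res = 1; ((a - 5) >= (b * 2)) -> false; return -1 — matching result -1.
An exhaustive pass over the 24 declared inputs shows identical outputs.
verdict: equivalent


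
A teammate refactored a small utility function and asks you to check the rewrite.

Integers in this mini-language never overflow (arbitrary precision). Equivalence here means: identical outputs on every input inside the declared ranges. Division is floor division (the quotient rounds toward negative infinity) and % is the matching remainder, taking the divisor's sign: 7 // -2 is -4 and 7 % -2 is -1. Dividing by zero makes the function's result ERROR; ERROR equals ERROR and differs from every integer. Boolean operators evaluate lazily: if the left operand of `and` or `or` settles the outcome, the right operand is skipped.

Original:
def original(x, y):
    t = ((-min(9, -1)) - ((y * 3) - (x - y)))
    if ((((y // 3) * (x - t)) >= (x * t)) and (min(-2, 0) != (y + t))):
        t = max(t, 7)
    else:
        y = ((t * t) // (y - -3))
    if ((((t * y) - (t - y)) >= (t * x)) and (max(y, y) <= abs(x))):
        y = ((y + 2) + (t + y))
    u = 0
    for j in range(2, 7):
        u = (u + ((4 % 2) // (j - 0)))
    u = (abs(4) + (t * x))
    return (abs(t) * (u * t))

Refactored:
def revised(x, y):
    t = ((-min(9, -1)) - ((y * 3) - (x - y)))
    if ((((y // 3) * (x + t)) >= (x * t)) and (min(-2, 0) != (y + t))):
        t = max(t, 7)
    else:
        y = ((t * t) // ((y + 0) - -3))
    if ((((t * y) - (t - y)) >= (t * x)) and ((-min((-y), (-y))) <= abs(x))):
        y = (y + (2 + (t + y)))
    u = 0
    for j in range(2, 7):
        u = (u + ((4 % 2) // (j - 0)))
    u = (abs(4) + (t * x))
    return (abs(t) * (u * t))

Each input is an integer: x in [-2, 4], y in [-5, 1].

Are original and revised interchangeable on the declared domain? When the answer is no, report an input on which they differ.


At x=0, y=-3: original gives 676, revised gives ERROR.
verdict: not equivalent; witness: x=0, y=-3


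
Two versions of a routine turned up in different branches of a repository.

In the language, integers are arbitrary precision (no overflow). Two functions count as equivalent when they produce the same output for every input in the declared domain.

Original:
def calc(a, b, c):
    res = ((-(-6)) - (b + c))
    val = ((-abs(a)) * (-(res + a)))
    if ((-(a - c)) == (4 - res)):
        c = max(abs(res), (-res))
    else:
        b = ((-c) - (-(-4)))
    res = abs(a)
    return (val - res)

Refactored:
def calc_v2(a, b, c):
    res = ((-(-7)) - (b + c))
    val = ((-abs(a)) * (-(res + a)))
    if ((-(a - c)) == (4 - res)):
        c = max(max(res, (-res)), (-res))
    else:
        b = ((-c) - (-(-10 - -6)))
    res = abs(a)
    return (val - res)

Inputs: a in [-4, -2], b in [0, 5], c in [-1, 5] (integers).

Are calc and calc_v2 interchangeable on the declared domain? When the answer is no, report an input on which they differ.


Consider the input a=-4, b=0, c=-1.
calc: res becomes 7; next val becomes 12; next ((-(a - c)) == (4 - res)) evaluates to false; next b becomes -3; next res becomes 4; next final value 8
calc_v2: res becomes 8; next val becomes 16; next ((-(a - c)) == (4 - res)) evaluates to false; next b becomes -3; next res becomes 4; next final value 12
8 != 12, so the rewrite changes behavior.
verdict: not equivalent; witness: a=-4, b=0, c=-1
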